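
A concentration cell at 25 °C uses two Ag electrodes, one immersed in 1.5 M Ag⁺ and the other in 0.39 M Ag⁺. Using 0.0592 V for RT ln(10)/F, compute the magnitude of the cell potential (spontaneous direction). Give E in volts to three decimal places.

For a concentration cell E°cell = 0. The 1.5 M side is the cathode (reduction is favoured where [Ag⁺] is higher).
With n = 1, E = −(0.0592/1) log([Ag⁺]ₐₙ/[Ag⁺]꜀ₐₜ) = −(0.0592/1) log(0.39/1.5) = −(0.0592/1)(-0.585) = +0.035 V.

+0.035 V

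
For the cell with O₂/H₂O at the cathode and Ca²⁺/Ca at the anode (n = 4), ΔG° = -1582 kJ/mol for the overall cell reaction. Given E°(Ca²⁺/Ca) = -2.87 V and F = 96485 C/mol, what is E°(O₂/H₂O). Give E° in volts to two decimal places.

+1.23 V

E°cell = −ΔG°/(nF) = −(-1582×10³)/((4)(96485)) = +4.099 V.
Since O₂/H₂O is the cathode and Ca²⁺/Ca the anode, E°cell = E°(O₂/H₂O) − E°(Ca²⁺/Ca).
So E°(O₂/H₂O) = E°cell + E°(Ca²⁺/Ca) = +4.099 + (-2.87) = +1.23 V.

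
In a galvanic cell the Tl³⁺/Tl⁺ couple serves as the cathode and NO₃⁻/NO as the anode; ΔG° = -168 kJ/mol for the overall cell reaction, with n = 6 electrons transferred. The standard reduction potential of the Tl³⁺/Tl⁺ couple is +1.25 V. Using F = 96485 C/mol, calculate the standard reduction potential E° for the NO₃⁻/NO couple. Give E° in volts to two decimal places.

+0.96 V

E°cell = −ΔG°/(nF) = −(-168×10³)/((6)(96485)) = +0.290 V.
Since Tl³⁺/Tl⁺ is the cathode and NO₃⁻/NO the anode, E°cell = E°(Tl³⁺/Tl⁺) − E°(NO₃⁻/NO).
So E°(NO₃⁻/NO) = E°(Tl³⁺/Tl⁺) − E°cell = (+1.25) − (+0.290) = +0.96 V.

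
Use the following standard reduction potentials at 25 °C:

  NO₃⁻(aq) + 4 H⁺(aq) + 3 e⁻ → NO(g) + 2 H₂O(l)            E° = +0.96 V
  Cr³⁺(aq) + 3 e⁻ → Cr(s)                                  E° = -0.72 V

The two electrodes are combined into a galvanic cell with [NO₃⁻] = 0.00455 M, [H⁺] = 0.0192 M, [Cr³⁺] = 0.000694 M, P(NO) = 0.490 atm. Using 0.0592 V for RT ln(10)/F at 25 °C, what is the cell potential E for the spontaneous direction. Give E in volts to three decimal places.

NO₃⁻/NO is the cathode (higher E°), Cr³⁺/Cr the anode: E°cell = +0.96 − (-0.72) = +1.68 V, n = 3.
Overall: NO₃⁻(aq) + 4 H⁺(aq) + Cr(s) → NO(g) + 2 H₂O(l) + Cr³⁺(aq)
Q = P(NO)·[Cr³⁺] / ([NO₃⁻]·[H⁺]^4); log Q = 5.740.
E = E° − (0.0592/n) log Q = +1.68 − (0.0592/3)(5.740) = +1.567 V.

+1.567 V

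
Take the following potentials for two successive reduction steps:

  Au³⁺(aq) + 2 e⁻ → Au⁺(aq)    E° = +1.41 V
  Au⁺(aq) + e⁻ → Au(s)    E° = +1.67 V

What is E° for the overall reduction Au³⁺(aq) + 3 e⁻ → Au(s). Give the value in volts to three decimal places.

Standard free energies of sequential steps add: ΔG°₃ = ΔG°₁ + ΔG°₂, so n₃E°₃ = n₁E°₁ + n₂E°₂.
E°₃ = (2×+1.41 + 1×+1.67) / 3 = (+4.490) / 3 = +1.497 V.

+1.497 V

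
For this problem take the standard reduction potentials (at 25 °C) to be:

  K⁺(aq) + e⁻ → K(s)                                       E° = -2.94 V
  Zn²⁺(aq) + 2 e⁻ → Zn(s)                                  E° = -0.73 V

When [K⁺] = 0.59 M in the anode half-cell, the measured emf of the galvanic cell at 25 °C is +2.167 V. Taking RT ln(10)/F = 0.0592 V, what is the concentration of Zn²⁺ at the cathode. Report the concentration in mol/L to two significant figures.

Zn²⁺/Zn is the cathode, K⁺/K the anode: E°cell = +2.21 V, n = 2.
Overall reaction: Zn²⁺(aq) + 2 K(s) → Zn(s) + 2 K⁺(aq); Q = [K⁺]^2/[Zn²⁺]^1.
From E = E° − (0.0592/n) log Q: log Q = (E° − E)·n/0.0592 = (+2.21 − (+2.167))·2/0.0592 = 1.4527.
So 1·log[Zn²⁺] = 2·log(0.59) − log Q = -0.4583 − (1.4527) = -1.9110; [Zn²⁺] = 10^(-1.9110) ≈ 0.012 M.

0.012 M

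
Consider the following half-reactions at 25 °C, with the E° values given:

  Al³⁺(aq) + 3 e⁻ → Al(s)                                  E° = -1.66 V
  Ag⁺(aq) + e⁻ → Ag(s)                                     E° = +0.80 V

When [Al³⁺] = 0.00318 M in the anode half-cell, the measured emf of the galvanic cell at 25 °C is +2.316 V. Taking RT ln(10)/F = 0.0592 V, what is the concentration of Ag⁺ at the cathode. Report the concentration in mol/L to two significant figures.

0.00054 M

Ag⁺/Ag is the cathode, Al³⁺/Al the anode: E°cell = +2.46 V, n = 3.
Overall reaction: 3 Ag⁺(aq) + Al(s) → 3 Ag(s) + Al³⁺(aq); Q = [Al³⁺]^1/[Ag⁺]^3.
From E = E° − (0.0592/n) log Q: log Q = (E° − E)·n/0.0592 = (+2.46 − (+2.316))·3/0.0592 = 7.2973.
So 3·log[Ag⁺] = 1·log(0.00318) − log Q = -2.4976 − (7.2973) = -9.7949; log[Ag⁺] = -9.7949 / 3 = -3.2650; [Ag⁺] = 10^(-3.2650) ≈ 0.00054 M.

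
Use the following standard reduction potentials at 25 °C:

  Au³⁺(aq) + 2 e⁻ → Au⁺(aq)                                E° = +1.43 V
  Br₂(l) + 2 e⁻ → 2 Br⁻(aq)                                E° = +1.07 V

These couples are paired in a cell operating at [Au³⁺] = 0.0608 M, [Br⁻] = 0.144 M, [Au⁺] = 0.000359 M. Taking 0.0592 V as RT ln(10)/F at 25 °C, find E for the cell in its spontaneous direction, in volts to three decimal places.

Au³⁺/Au⁺ is the cathode (higher E°), Br₂/Br⁻ the anode: E°cell = +1.43 − (+1.07) = +0.36 V, n = 2.
Overall: Au³⁺(aq) + 2 Br⁻(aq) → Au⁺(aq) + Br₂(l)
Q = [Au⁺] / ([Au³⁺]·[Br⁻]^2); log Q = -0.546.
E = E° − (0.0592/n) log Q = +0.36 − (0.0592/2)(-0.546) = +0.376 V.

+0.376 V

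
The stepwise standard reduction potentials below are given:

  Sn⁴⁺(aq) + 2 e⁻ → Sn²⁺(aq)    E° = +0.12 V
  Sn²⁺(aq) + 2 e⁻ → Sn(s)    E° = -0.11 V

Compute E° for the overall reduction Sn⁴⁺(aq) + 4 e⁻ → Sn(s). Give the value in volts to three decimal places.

+0.005 V

Standard free energies of sequential steps add: ΔG°₃ = ΔG°₁ + ΔG°₂, so n₃E°₃ = n₁E°₁ + n₂E°₂.
E°₃ = (2×+0.12 + 2×-0.11) / 4 = (+0.020) / 4 = +0.005 V.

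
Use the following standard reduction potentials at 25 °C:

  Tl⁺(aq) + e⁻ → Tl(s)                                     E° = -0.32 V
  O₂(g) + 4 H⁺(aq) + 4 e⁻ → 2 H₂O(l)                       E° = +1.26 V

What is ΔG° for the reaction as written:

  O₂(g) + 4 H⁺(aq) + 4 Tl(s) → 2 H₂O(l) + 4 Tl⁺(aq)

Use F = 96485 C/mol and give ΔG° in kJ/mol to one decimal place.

-609.8 kJ/mol

As written, O₂/H₂O is reduced (cathode) and Tl⁺/Tl is oxidised (anode), so E°cell = (+1.26) − (-0.32) = +1.58 V.
Balancing electrons gives n = 4.
ΔG° = −nFE° = −(4)(96485)(+1.58) = -609,785 J = -609.8 kJ/mol.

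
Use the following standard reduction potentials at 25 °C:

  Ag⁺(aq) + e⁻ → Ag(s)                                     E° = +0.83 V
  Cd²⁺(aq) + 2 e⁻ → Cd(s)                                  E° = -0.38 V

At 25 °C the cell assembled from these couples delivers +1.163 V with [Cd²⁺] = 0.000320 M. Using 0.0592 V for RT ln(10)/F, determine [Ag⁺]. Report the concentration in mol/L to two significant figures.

Ag⁺/Ag is the cathode, Cd²⁺/Cd the anode: E°cell = +1.21 V, n = 2.
Overall reaction: 2 Ag⁺(aq) + Cd(s) → 2 Ag(s) + Cd²⁺(aq); Q = [Cd²⁺]^1/[Ag⁺]^2.
From E = E° − (0.0592/n) log Q: log Q = (E° − E)·n/0.0592 = (+1.21 − (+1.163))·2/0.0592 = 1.5878.
So 2·log[Ag⁺] = 1·log(0.00032) − log Q = -3.4949 − (1.5878) = -5.0827; log[Ag⁺] = -5.0827 / 2 = -2.5413; [Ag⁺] = 10^(-2.5413) ≈ 0.0029 M.

0.0029 M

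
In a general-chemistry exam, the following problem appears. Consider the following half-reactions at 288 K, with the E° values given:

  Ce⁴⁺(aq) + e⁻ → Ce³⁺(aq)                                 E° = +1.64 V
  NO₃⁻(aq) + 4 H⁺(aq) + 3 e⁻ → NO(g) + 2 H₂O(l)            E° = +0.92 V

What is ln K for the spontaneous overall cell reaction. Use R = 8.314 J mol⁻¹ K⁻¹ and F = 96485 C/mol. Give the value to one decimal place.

87.0

Cathode: Ce⁴⁺/Ce³⁺; anode: NO₃⁻/NO. E°cell = (+1.64) − (+0.92) = +0.72 V, with n = 3.
ΔG° = −nFE° = −RT ln K, so ln K = nFE°/(RT) = (3)(96485)(+0.72) / ((8.314)(288)) = 87.038.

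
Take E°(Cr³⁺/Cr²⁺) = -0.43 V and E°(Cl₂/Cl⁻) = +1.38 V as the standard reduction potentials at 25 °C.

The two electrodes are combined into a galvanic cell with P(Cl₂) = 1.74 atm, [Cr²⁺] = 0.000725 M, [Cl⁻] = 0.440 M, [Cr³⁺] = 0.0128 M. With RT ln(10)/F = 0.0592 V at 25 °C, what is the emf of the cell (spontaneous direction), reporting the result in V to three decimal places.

+1.764 V

Cl₂/Cl⁻ is the cathode (higher E°), Cr³⁺/Cr²⁺ the anode: E°cell = +1.38 − (-0.43) = +1.81 V, n = 2.
Overall: Cl₂(g) + 2 Cr²⁺(aq) → 2 Cl⁻(aq) + 2 Cr³⁺(aq)
Q = [Cl⁻]^2·[Cr³⁺]^2 / (P(Cl₂)·[Cr²⁺]^2); log Q = 1.540.
E = E° − (0.0592/n) log Q = +1.81 − (0.0592/2)(1.540) = +1.764 V.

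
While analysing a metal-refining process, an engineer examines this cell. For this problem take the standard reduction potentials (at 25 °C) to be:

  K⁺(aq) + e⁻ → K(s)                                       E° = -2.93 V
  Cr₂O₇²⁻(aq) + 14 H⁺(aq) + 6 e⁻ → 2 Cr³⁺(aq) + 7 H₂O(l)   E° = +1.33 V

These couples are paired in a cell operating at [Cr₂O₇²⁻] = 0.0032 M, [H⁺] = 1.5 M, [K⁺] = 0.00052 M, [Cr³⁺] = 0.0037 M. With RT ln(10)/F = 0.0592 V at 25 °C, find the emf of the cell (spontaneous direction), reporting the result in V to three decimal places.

+4.502 V

Cr₂O₇²⁻/Cr³⁺ is the cathode (higher E°), K⁺/K the anode: E°cell = +1.33 − (-2.93) = +4.26 V, n = 6.
Overall: Cr₂O₇²⁻(aq) + 14 H⁺(aq) + 6 K(s) → 2 Cr³⁺(aq) + 7 H₂O(l) + 6 K⁺(aq)
Q = [Cr³⁺]^2·[K⁺]^6 / ([Cr₂O₇²⁻]·[H⁺]^14); log Q = -24.538.
E = E° − (0.0592/n) log Q = +4.26 − (0.0592/6)(-24.538) = +4.502 V.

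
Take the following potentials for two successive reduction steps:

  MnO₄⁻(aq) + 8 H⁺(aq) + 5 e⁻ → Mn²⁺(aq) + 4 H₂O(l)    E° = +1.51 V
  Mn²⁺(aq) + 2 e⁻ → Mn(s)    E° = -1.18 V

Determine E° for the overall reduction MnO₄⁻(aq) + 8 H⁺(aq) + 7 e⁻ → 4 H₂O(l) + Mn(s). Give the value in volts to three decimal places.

Adding the free-energy changes (−nFE°) of the two steps gives −n₃FE°₃ = −n₁FE°₁ − n₂FE°₂.
E°₃ = (5×+1.51 + 2×-1.18) / 7 = (+5.190) / 7 = +0.741 V.
Simply averaging or adding the two E° values would be wrong; the electron-weighted sum is required.

+0.741 V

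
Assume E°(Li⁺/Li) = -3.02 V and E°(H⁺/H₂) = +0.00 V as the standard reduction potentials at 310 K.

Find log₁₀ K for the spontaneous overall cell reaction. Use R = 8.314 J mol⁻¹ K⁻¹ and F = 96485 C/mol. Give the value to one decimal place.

98.2

Cathode: H⁺/H₂; anode: Li⁺/Li. E°cell = (+0.00) − (-3.02) = +3.02 V, with n = 2.
ΔG° = −nFE° = −RT ln K, so ln K = nFE°/(RT) = (2)(96485)(+3.02) / ((8.314)(310)) = 226.113.
log₁₀ K = 226.113 / ln 10 = 98.2.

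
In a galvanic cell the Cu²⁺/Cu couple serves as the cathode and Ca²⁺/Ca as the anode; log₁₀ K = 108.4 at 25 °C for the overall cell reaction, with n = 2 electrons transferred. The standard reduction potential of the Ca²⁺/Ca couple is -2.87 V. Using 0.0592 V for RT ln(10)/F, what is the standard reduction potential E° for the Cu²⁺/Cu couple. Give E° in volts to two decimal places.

+0.34 V

E°cell = (0.0592/n)·log K = (0.0592/2)(108.4) = +3.209 V.
Since Cu²⁺/Cu is the cathode and Ca²⁺/Ca the anode, E°cell = E°(Cu²⁺/Cu) − E°(Ca²⁺/Ca).
So E°(Cu²⁺/Cu) = E°cell + E°(Ca²⁺/Ca) = +3.209 + (-2.87) = +0.34 V.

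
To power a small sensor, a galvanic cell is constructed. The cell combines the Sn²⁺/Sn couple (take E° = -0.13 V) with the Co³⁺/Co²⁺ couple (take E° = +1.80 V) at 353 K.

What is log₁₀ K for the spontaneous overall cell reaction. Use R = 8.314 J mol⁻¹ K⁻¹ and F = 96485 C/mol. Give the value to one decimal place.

55.1

Cathode: Co³⁺/Co²⁺; anode: Sn²⁺/Sn. E°cell = (+1.80) − (-0.13) = +1.93 V, with n = 2.
ΔG° = −nFE° = −RT ln K, so ln K = nFE°/(RT) = (2)(96485)(+1.93) / ((8.314)(353)) = 126.900.
log₁₀ K = 126.900 / ln 10 = 55.1.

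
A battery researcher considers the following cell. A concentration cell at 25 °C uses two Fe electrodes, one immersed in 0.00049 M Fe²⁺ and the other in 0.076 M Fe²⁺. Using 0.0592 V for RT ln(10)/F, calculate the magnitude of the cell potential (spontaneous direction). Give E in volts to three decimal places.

+0.065 V

For a concentration cell E°cell = 0. The 0.076 M side is the cathode (reduction is favoured where [Fe²⁺] is higher).
With n = 2, E = −(0.0592/2) log([Fe²⁺]ₐₙ/[Fe²⁺]꜀ₐₜ) = −(0.0592/2) log(0.00049/0.076) = −(0.0592/2)(-2.191) = +0.065 V.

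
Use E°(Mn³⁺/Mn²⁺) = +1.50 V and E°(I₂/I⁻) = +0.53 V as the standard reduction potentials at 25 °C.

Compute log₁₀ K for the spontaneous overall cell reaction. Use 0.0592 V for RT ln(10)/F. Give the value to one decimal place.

32.8

Cathode: Mn³⁺/Mn²⁺; anode: I₂/I⁻. E°cell = +0.97 V, n = 2.
log K = nE°cell / 0.0592 = (2)(+0.97) / 0.0592 = 32.8.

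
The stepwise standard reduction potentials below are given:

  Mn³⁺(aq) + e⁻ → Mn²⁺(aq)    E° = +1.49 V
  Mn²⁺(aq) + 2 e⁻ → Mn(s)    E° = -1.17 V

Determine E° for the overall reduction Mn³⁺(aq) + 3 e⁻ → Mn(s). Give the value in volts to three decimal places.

-0.283 V

Since ΔG° = −nFE° is additive over sequential reductions, n₃E°₃ = n₁E°₁ + n₂E°₂.
E°₃ = (1×+1.49 + 2×-1.17) / 3 = (-0.850) / 3 = -0.283 V.
E° values themselves are not directly additive — weighting by electron count is essential.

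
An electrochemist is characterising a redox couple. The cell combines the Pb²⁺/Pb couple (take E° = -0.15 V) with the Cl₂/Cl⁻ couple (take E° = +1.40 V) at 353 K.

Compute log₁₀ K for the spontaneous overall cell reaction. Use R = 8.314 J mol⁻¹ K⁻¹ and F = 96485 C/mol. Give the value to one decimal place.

44.3

Cathode: Cl₂/Cl⁻; anode: Pb²⁺/Pb. E°cell = (+1.40) − (-0.15) = +1.55 V, with n = 2.
ΔG° = −nFE° = −RT ln K, so ln K = nFE°/(RT) = (2)(96485)(+1.55) / ((8.314)(353)) = 101.915.
log₁₀ K = 101.915 / ln 10 = 44.3.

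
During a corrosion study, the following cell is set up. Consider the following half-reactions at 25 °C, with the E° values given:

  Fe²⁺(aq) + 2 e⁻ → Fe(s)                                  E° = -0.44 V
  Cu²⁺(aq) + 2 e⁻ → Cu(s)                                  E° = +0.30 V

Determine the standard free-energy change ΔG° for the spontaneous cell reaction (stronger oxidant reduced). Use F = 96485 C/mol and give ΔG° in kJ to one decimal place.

-142.8 kJ

Cu²⁺/Cu (E° = +0.30 V) is the cathode; Fe²⁺/Fe (E° = -0.44 V) is the anode, so E°cell = +0.74 V.
Balancing electrons gives n = 2 (lcm of 2 and 2).
ΔG° = −nFE° = −(2)(96485)(+0.74) = -142,798 J = -142.8 kJ.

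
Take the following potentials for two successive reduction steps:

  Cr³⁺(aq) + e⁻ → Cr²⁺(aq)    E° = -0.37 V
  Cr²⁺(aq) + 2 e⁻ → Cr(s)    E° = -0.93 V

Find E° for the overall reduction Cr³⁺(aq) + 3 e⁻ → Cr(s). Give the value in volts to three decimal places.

Since ΔG° = −nFE° is additive over sequential reductions, n₃E°₃ = n₁E°₁ + n₂E°₂.
E°₃ = (1×-0.37 + 2×-0.93) / 3 = (-2.230) / 3 = -0.743 V.
Simply averaging or adding the two E° values would be wrong; the electron-weighted sum is required.

-0.743 V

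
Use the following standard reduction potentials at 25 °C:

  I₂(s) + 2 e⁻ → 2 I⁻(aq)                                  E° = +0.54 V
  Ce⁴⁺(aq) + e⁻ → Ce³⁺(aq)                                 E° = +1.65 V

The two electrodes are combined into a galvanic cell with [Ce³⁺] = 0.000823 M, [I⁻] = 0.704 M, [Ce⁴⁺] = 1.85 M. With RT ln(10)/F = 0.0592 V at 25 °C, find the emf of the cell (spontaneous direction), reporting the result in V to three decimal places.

Ce⁴⁺/Ce³⁺ is the cathode (higher E°), I₂/I⁻ the anode: E°cell = +1.65 − (+0.54) = +1.11 V, n = 2.
Overall: 2 Ce⁴⁺(aq) + 2 I⁻(aq) → 2 Ce³⁺(aq) + I₂(s)
Q = [Ce³⁺]^2 / ([Ce⁴⁺]^2·[I⁻]^2); log Q = -6.399.
E = E° − (0.0592/n) log Q = +1.11 − (0.0592/2)(-6.399) = +1.299 V.

+1.299 V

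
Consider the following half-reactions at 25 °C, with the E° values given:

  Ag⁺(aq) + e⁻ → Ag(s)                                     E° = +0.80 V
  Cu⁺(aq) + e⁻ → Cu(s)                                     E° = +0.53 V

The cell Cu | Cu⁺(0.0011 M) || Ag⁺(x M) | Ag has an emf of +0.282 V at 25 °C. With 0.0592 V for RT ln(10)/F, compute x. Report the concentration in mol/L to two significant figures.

Ag⁺/Ag is the cathode, Cu⁺/Cu the anode: E°cell = +0.27 V, n = 1.
Overall reaction: Ag⁺(aq) + Cu(s) → Ag(s) + Cu⁺(aq); Q = [Cu⁺]^1/[Ag⁺]^1.
From E = E° − (0.0592/n) log Q: log Q = (E° − E)·n/0.0592 = (+0.27 − (+0.282))·1/0.0592 = -0.2027.
So 1·log[Ag⁺] = 1·log(0.0011) − log Q = -2.9586 − (-0.2027) = -2.7559; [Ag⁺] = 10^(-2.7559) ≈ 0.0018 M.

0.0018 M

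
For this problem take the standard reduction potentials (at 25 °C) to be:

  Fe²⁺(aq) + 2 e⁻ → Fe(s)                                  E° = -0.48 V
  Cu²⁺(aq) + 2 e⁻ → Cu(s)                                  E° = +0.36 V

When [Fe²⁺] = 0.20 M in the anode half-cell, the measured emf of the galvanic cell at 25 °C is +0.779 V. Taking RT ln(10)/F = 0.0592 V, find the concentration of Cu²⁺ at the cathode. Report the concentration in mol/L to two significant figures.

0.0017 M

Cu²⁺/Cu is the cathode, Fe²⁺/Fe the anode: E°cell = +0.84 V, n = 2.
Overall reaction: Cu²⁺(aq) + Fe(s) → Cu(s) + Fe²⁺(aq); Q = [Fe²⁺]^1/[Cu²⁺]^1.
From E = E° − (0.0592/n) log Q: log Q = (E° − E)·n/0.0592 = (+0.84 − (+0.779))·2/0.0592 = 2.0608.
So 1·log[Cu²⁺] = 1·log(0.2) − log Q = -0.6990 − (2.0608) = -2.7598; [Cu²⁺] = 10^(-2.7598) ≈ 0.0017 M.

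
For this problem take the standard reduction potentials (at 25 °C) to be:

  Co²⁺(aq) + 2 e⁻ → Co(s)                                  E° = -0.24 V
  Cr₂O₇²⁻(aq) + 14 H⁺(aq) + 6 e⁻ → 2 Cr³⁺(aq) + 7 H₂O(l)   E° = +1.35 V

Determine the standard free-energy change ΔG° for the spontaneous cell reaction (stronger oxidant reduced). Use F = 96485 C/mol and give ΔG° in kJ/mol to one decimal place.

-920.5 kJ/mol

Cr₂O₇²⁻/Cr³⁺ (E° = +1.35 V) is the cathode; Co²⁺/Co (E° = -0.24 V) is the anode, so E°cell = +1.59 V.
Balancing electrons gives n = 6 (lcm of 6 and 2).
ΔG° = −nFE° = −(6)(96485)(+1.59) = -920,467 J = -920.5 kJ/mol.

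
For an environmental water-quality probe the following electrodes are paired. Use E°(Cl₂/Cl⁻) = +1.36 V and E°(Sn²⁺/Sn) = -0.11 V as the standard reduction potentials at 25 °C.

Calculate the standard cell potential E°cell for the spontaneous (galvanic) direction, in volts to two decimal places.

The Cl₂/Cl⁻ couple has the higher reduction potential, so it is the cathode; Sn²⁺/Sn is oxidised at the anode.
E°cell = E°(cathode) − E°(anode) = (+1.36) − (-0.11) = +1.47 V.

+1.47 V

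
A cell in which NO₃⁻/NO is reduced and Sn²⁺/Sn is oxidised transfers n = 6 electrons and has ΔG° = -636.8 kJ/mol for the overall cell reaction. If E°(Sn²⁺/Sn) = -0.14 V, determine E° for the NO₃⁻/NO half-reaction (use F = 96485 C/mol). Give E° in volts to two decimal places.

+0.96 V

E°cell = −ΔG°/(nF) = −(-636.8×10³)/((6)(96485)) = +1.100 V.
Since NO₃⁻/NO is the cathode and Sn²⁺/Sn the anode, E°cell = E°(NO₃⁻/NO) − E°(Sn²⁺/Sn).
So E°(NO₃⁻/NO) = E°cell + E°(Sn²⁺/Sn) = +1.100 + (-0.14) = +0.96 V.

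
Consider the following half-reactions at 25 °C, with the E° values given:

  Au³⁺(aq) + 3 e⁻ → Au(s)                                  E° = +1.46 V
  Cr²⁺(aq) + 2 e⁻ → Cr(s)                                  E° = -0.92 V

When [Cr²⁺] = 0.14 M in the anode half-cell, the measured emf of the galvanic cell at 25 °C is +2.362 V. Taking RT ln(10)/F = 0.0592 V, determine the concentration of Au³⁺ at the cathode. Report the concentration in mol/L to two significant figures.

Au³⁺/Au is the cathode, Cr²⁺/Cr the anode: E°cell = +2.38 V, n = 6.
Overall reaction: 2 Au³⁺(aq) + 3 Cr(s) → 2 Au(s) + 3 Cr²⁺(aq); Q = [Cr²⁺]^3/[Au³⁺]^2.
From E = E° − (0.0592/n) log Q: log Q = (E° − E)·n/0.0592 = (+2.38 − (+2.362))·6/0.0592 = 1.8243.
So 2·log[Au³⁺] = 3·log(0.14) − log Q = -2.5616 − (1.8243) = -4.3859; log[Au³⁺] = -4.3859 / 2 = -2.1930; [Au³⁺] = 10^(-2.1930) ≈ 0.0064 M.

0.0064 M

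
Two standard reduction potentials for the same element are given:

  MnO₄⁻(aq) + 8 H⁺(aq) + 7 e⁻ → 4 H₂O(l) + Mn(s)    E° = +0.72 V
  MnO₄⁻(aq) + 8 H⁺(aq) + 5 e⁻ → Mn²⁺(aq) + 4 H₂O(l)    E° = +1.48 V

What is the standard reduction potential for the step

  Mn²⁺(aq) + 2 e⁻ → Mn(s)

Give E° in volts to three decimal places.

-1.180 V

Sequential free energies add, so n₃E°₃ = n₁E°₁ + n₂E°₂.
With n₃ = 7, and the known step contributing 5×(+1.48) V, the unknown satisfies 2·E° = 7×(+0.72) − 5×(+1.48) = -2.360.
E° = -2.360 / 2 = -1.180 V.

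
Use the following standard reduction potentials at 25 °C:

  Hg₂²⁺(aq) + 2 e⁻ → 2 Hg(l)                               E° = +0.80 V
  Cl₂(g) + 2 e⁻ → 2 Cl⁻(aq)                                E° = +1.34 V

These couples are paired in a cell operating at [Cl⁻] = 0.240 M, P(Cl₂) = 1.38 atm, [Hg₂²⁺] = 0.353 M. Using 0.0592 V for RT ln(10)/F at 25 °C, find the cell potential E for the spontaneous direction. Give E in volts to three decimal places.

+0.594 V

Cl₂/Cl⁻ is the cathode (higher E°), Hg₂²⁺/Hg the anode: E°cell = +1.34 − (+0.80) = +0.54 V, n = 2.
Overall: Cl₂(g) + 2 Hg(l) → 2 Cl⁻(aq) + Hg₂²⁺(aq)
Q = [Cl⁻]^2·[Hg₂²⁺] / (P(Cl₂)); log Q = -1.832.
E = E° − (0.0592/n) log Q = +0.54 − (0.0592/2)(-1.832) = +0.594 V.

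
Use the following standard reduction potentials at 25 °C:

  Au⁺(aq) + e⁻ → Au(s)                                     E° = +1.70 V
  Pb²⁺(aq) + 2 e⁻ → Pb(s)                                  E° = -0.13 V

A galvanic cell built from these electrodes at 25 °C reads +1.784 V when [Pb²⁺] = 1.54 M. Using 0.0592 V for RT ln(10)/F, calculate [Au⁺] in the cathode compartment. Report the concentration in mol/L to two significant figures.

0.21 M

Au⁺/Au is the cathode, Pb²⁺/Pb the anode: E°cell = +1.83 V, n = 2.
Overall reaction: 2 Au⁺(aq) + Pb(s) → 2 Au(s) + Pb²⁺(aq); Q = [Pb²⁺]^1/[Au⁺]^2.
From E = E° − (0.0592/n) log Q: log Q = (E° − E)·n/0.0592 = (+1.83 − (+1.784))·2/0.0592 = 1.5541.
So 2·log[Au⁺] = 1·log(1.54) − log Q = 0.1875 − (1.5541) = -1.3666; log[Au⁺] = -1.3666 / 2 = -0.6833; [Au⁺] = 10^(-0.6833) ≈ 0.21 M.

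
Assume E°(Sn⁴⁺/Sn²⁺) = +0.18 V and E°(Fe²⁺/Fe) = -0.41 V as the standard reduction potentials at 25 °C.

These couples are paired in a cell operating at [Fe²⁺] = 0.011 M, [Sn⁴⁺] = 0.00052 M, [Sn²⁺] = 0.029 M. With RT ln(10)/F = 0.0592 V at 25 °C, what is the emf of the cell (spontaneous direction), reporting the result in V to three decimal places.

Sn⁴⁺/Sn²⁺ is the cathode (higher E°), Fe²⁺/Fe the anode: E°cell = +0.18 − (-0.41) = +0.59 V, n = 2.
Overall: Sn⁴⁺(aq) + Fe(s) → Sn²⁺(aq) + Fe²⁺(aq)
Q = [Sn²⁺]·[Fe²⁺] / ([Sn⁴⁺]); log Q = -0.212.
E = E° − (0.0592/n) log Q = +0.59 − (0.0592/2)(-0.212) = +0.596 V.

+0.596 V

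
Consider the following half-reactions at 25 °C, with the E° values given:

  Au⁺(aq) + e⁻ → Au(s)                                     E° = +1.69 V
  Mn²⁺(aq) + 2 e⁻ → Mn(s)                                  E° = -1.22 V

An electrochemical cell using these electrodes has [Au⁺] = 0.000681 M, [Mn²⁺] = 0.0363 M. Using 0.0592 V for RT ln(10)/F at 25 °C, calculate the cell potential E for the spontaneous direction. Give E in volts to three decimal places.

+2.765 V

Au⁺/Au is the cathode (higher E°), Mn²⁺/Mn the anode: E°cell = +1.69 − (-1.22) = +2.91 V, n = 2.
Overall: 2 Au⁺(aq) + Mn(s) → 2 Au(s) + Mn²⁺(aq)
Q = [Mn²⁺] / ([Au⁺]^2); log Q = 4.894.
E = E° − (0.0592/n) log Q = +2.91 − (0.0592/2)(4.894) = +2.765 V.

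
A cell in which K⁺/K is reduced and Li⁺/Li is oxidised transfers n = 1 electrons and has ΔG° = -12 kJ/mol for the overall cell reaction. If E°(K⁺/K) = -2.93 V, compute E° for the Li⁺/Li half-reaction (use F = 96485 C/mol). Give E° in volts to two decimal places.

E°cell = −ΔG°/(nF) = −(-12×10³)/((1)(96485)) = +0.124 V.
Since K⁺/K is the cathode and Li⁺/Li the anode, E°cell = E°(K⁺/K) − E°(Li⁺/Li).
So E°(Li⁺/Li) = E°(K⁺/K) − E°cell = (-2.93) − (+0.124) = -3.05 V.

-3.05 V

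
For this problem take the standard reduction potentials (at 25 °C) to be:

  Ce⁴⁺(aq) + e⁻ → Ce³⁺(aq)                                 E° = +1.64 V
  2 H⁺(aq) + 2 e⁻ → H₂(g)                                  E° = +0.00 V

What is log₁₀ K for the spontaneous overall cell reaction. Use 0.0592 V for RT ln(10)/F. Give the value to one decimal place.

Cathode: Ce⁴⁺/Ce³⁺; anode: H⁺/H₂. E°cell = +1.64 V, n = 2.
log K = nE°cell / 0.0592 = (2)(+1.64) / 0.0592 = 55.4.

55.4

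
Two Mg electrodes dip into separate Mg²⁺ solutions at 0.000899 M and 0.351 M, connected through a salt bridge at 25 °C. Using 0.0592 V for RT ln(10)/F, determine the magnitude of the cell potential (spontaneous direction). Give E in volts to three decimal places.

For a concentration cell E°cell = 0. The 0.351 M side is the cathode (reduction is favoured where [Mg²⁺] is higher).
With n = 2, E = −(0.0592/2) log([Mg²⁺]ₐₙ/[Mg²⁺]꜀ₐₜ) = −(0.0592/2) log(0.000899/0.351) = −(0.0592/2)(-2.592) = +0.077 V.

+0.077 V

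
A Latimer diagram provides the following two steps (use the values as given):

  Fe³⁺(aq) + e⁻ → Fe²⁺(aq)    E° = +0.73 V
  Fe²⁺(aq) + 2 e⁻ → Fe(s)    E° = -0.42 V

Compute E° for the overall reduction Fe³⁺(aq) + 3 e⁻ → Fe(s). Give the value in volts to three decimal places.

Adding the free-energy changes (−nFE°) of the two steps gives −n₃FE°₃ = −n₁FE°₁ − n₂FE°₂.
E°₃ = (1×+0.73 + 2×-0.42) / 3 = (-0.110) / 3 = -0.037 V.
Simply averaging or adding the two E° values would be wrong; the electron-weighted sum is required.

-0.037 V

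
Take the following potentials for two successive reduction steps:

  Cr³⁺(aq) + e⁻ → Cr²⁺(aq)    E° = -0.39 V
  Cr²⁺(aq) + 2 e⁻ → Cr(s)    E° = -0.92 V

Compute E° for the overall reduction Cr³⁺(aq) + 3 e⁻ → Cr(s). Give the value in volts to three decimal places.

Standard free energies of sequential steps add: ΔG°₃ = ΔG°₁ + ΔG°₂, so n₃E°₃ = n₁E°₁ + n₂E°₂.
E°₃ = (1×-0.39 + 2×-0.92) / 3 = (-2.230) / 3 = -0.743 V.
E° values themselves are not directly additive — weighting by electron count is essential.

-0.743 V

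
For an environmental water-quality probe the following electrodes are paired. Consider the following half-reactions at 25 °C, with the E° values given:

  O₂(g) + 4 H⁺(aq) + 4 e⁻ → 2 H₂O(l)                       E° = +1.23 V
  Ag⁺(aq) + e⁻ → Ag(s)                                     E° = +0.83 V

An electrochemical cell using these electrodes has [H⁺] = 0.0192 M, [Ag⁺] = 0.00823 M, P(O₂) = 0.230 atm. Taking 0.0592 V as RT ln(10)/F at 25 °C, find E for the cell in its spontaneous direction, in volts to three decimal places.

+0.412 V

O₂/H₂O is the cathode (higher E°), Ag⁺/Ag the anode: E°cell = +1.23 − (+0.83) = +0.40 V, n = 4.
Overall: O₂(g) + 4 H⁺(aq) + 4 Ag(s) → 2 H₂O(l) + 4 Ag⁺(aq)
Q = [Ag⁺]^4 / (P(O₂)·[H⁺]^4); log Q = -0.833.
E = E° − (0.0592/n) log Q = +0.40 − (0.0592/4)(-0.833) = +0.412 V.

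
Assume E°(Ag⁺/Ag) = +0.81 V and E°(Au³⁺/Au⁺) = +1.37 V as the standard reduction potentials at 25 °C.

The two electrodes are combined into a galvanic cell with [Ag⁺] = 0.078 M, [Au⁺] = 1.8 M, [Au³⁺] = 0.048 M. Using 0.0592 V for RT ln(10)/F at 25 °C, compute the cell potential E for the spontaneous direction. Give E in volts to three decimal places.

Au³⁺/Au⁺ is the cathode (higher E°), Ag⁺/Ag the anode: E°cell = +1.37 − (+0.81) = +0.56 V, n = 2.
Overall: Au³⁺(aq) + 2 Ag(s) → Au⁺(aq) + 2 Ag⁺(aq)
Q = [Au⁺]·[Ag⁺]^2 / ([Au³⁺]); log Q = -0.642.
E = E° − (0.0592/n) log Q = +0.56 − (0.0592/2)(-0.642) = +0.579 V.

+0.579 V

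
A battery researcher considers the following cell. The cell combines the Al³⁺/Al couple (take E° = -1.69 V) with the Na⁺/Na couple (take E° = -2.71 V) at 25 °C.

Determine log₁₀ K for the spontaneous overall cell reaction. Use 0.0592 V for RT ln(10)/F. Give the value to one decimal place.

51.7

Cathode: Al³⁺/Al; anode: Na⁺/Na. E°cell = +1.02 V, n = 3.
log K = nE°cell / 0.0592 = (3)(+1.02) / 0.0592 = 51.7.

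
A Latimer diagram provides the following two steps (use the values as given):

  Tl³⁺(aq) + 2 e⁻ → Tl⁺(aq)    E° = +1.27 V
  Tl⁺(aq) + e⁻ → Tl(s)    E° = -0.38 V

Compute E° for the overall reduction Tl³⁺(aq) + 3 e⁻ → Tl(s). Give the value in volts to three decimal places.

Since ΔG° = −nFE° is additive over sequential reductions, n₃E°₃ = n₁E°₁ + n₂E°₂.
E°₃ = (2×+1.27 + 1×-0.38) / 3 = (+2.160) / 3 = +0.720 V.

+0.720 V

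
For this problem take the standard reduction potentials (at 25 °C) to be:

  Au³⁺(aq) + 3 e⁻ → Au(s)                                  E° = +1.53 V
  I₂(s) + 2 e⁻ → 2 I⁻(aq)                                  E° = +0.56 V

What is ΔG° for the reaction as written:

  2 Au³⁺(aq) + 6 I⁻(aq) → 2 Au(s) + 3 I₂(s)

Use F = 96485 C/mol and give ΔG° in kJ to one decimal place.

As written, Au³⁺/Au is reduced (cathode) and I₂/I⁻ is oxidised (anode), so E°cell = (+1.53) − (+0.56) = +0.97 V.
Balancing electrons gives n = 6.
ΔG° = −nFE° = −(6)(96485)(+0.97) = -561,543 J = -561.5 kJ.

-561.5 kJ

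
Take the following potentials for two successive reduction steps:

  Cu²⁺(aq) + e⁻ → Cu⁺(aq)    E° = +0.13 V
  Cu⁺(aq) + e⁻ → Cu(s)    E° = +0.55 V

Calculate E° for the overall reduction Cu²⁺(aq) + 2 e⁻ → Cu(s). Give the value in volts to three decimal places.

+0.340 V

Adding the free-energy changes (−nFE°) of the two steps gives −n₃FE°₃ = −n₁FE°₁ − n₂FE°₂.
E°₃ = (1×+0.13 + 1×+0.55) / 2 = (+0.680) / 2 = +0.340 V.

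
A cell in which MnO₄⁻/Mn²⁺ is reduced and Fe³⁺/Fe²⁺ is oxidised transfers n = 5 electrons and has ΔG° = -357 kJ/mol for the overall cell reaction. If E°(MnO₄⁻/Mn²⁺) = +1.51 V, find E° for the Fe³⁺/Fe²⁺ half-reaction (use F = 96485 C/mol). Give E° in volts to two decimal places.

+0.77 V

E°cell = −ΔG°/(nF) = −(-357×10³)/((5)(96485)) = +0.740 V.
Since MnO₄⁻/Mn²⁺ is the cathode and Fe³⁺/Fe²⁺ the anode, E°cell = E°(MnO₄⁻/Mn²⁺) − E°(Fe³⁺/Fe²⁺).
So E°(Fe³⁺/Fe²⁺) = E°(MnO₄⁻/Mn²⁺) − E°cell = (+1.51) − (+0.740) = +0.77 V.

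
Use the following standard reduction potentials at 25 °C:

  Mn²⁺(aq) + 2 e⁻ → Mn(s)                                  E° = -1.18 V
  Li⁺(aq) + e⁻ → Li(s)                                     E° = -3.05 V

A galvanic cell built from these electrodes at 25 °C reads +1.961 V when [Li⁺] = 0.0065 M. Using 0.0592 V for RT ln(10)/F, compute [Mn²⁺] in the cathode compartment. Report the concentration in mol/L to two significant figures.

Mn²⁺/Mn is the cathode, Li⁺/Li the anode: E°cell = +1.87 V, n = 2.
Overall reaction: Mn²⁺(aq) + 2 Li(s) → Mn(s) + 2 Li⁺(aq); Q = [Li⁺]^2/[Mn²⁺]^1.
From E = E° − (0.0592/n) log Q: log Q = (E° − E)·n/0.0592 = (+1.87 − (+1.961))·2/0.0592 = -3.0743.
So 1·log[Mn²⁺] = 2·log(0.0065) − log Q = -4.3742 − (-3.0743) = -1.2999; [Mn²⁺] = 10^(-1.2999) ≈ 0.050 M.

0.050 M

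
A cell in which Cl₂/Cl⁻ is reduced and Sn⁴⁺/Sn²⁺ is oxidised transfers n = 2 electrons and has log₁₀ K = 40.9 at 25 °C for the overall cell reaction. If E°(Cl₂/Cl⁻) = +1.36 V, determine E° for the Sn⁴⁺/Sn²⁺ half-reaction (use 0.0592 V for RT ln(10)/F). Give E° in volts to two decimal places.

E°cell = (0.0592/n)·log K = (0.0592/2)(40.9) = +1.211 V.
Since Cl₂/Cl⁻ is the cathode and Sn⁴⁺/Sn²⁺ the anode, E°cell = E°(Cl₂/Cl⁻) − E°(Sn⁴⁺/Sn²⁺).
So E°(Sn⁴⁺/Sn²⁺) = E°(Cl₂/Cl⁻) − E°cell = (+1.36) − (+1.211) = +0.15 V.

+0.15 V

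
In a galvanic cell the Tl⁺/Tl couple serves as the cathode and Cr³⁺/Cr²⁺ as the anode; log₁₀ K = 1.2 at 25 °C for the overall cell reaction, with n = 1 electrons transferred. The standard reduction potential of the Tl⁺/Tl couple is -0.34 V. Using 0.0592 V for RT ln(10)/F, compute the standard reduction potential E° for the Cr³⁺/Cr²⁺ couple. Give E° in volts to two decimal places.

-0.41 V

E°cell = (0.0592/n)·log K = (0.0592/1)(1.2) = +0.071 V.
Since Tl⁺/Tl is the cathode and Cr³⁺/Cr²⁺ the anode, E°cell = E°(Tl⁺/Tl) − E°(Cr³⁺/Cr²⁺).
So E°(Cr³⁺/Cr²⁺) = E°(Tl⁺/Tl) − E°cell = (-0.34) − (+0.071) = -0.41 V.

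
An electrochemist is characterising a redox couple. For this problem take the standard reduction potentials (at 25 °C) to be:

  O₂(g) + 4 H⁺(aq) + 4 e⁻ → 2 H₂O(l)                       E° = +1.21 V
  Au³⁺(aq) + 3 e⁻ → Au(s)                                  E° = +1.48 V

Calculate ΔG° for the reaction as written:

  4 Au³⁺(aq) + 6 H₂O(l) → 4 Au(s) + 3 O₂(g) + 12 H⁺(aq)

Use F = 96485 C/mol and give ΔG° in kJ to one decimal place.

As written, Au³⁺/Au is reduced (cathode) and O₂/H₂O is oxidised (anode), so E°cell = (+1.48) − (+1.21) = +0.27 V.
Balancing electrons gives n = 12.
ΔG° = −nFE° = −(12)(96485)(+0.27) = -312,611 J = -312.6 kJ.

-312.6 kJ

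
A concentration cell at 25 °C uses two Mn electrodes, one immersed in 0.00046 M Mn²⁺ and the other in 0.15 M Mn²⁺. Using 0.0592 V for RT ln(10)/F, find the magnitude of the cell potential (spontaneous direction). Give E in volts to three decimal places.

For a concentration cell E°cell = 0. The 0.15 M side is the cathode (reduction is favoured where [Mn²⁺] is higher).
With n = 2, E = −(0.0592/2) log([Mn²⁺]ₐₙ/[Mn²⁺]꜀ₐₜ) = −(0.0592/2) log(0.00046/0.15) = −(0.0592/2)(-2.513) = +0.074 V.

+0.074 V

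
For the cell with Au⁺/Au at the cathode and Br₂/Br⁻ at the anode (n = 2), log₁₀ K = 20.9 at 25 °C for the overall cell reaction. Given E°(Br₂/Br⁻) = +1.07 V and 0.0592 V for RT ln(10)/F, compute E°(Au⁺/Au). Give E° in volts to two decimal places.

E°cell = (0.0592/n)·log K = (0.0592/2)(20.9) = +0.619 V.
Since Au⁺/Au is the cathode and Br₂/Br⁻ the anode, E°cell = E°(Au⁺/Au) − E°(Br₂/Br⁻).
So E°(Au⁺/Au) = E°cell + E°(Br₂/Br⁻) = +0.619 + (+1.07) = +1.69 V.

+1.69 V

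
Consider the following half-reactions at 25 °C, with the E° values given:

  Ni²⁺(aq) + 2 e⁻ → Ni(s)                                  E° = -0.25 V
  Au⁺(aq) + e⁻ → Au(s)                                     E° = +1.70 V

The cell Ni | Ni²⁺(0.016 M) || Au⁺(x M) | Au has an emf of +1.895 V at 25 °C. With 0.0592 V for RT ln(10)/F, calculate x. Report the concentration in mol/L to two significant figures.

0.015 M

Au⁺/Au is the cathode, Ni²⁺/Ni the anode: E°cell = +1.95 V, n = 2.
Overall reaction: 2 Au⁺(aq) + Ni(s) → 2 Au(s) + Ni²⁺(aq); Q = [Ni²⁺]^1/[Au⁺]^2.
From E = E° − (0.0592/n) log Q: log Q = (E° − E)·n/0.0592 = (+1.95 − (+1.895))·2/0.0592 = 1.8581.
So 2·log[Au⁺] = 1·log(0.016) − log Q = -1.7959 − (1.8581) = -3.6540; log[Au⁺] = -3.6540 / 2 = -1.8270; [Au⁺] = 10^(-1.8270) ≈ 0.015 M.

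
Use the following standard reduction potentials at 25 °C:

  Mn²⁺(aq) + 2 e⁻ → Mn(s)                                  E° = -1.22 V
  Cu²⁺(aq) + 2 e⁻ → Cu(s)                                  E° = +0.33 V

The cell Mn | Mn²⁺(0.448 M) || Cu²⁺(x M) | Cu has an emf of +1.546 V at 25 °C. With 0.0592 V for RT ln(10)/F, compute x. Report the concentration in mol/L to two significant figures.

0.33 M

Cu²⁺/Cu is the cathode, Mn²⁺/Mn the anode: E°cell = +1.55 V, n = 2.
Overall reaction: Cu²⁺(aq) + Mn(s) → Cu(s) + Mn²⁺(aq); Q = [Mn²⁺]^1/[Cu²⁺]^1.
From E = E° − (0.0592/n) log Q: log Q = (E° − E)·n/0.0592 = (+1.55 − (+1.546))·2/0.0592 = 0.1351.
So 1·log[Cu²⁺] = 1·log(0.448) − log Q = -0.3487 − (0.1351) = -0.4838; [Cu²⁺] = 10^(-0.4838) ≈ 0.33 M.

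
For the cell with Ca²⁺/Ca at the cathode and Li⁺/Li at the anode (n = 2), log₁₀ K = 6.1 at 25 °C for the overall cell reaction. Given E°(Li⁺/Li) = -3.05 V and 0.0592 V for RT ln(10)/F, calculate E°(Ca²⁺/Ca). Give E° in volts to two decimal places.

E°cell = (0.0592/n)·log K = (0.0592/2)(6.1) = +0.181 V.
Since Ca²⁺/Ca is the cathode and Li⁺/Li the anode, E°cell = E°(Ca²⁺/Ca) − E°(Li⁺/Li).
So E°(Ca²⁺/Ca) = E°cell + E°(Li⁺/Li) = +0.181 + (-3.05) = -2.87 V.

-2.87 V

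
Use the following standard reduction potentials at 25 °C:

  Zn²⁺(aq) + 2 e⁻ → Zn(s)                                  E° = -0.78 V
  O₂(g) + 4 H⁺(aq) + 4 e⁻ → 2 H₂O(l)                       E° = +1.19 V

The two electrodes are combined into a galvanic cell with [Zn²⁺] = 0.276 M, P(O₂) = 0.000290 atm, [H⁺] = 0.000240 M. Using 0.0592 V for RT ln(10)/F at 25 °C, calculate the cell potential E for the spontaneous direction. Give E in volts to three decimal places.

+1.720 V

O₂/H₂O is the cathode (higher E°), Zn²⁺/Zn the anode: E°cell = +1.19 − (-0.78) = +1.97 V, n = 4.
Overall: O₂(g) + 4 H⁺(aq) + 2 Zn(s) → 2 H₂O(l) + 2 Zn²⁺(aq)
Q = [Zn²⁺]^2 / (P(O₂)·[H⁺]^4); log Q = 16.899.
E = E° − (0.0592/n) log Q = +1.97 − (0.0592/4)(16.899) = +1.720 V.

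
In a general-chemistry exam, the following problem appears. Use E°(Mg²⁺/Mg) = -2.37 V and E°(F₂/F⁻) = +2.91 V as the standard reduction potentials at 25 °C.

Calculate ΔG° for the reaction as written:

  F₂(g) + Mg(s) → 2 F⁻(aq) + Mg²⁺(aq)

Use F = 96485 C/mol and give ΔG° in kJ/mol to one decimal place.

-1018.9 kJ/mol

As written, F₂/F⁻ is reduced (cathode) and Mg²⁺/Mg is oxidised (anode), so E°cell = (+2.91) − (-2.37) = +5.28 V.
Balancing electrons gives n = 2.
ΔG° = −nFE° = −(2)(96485)(+5.28) = -1,018,882 J = -1018.9 kJ/mol.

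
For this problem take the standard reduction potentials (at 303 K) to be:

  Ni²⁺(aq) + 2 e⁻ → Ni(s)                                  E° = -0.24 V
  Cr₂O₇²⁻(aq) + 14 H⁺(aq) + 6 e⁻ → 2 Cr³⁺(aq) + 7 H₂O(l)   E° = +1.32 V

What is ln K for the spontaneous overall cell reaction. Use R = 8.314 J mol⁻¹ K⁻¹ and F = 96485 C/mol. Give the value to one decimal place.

358.5

Cathode: Cr₂O₇²⁻/Cr³⁺; anode: Ni²⁺/Ni. E°cell = (+1.32) − (-0.24) = +1.56 V, with n = 6.
ΔG° = −nFE° = −RT ln K, so ln K = nFE°/(RT) = (6)(96485)(+1.56) / ((8.314)(303)) = 358.495.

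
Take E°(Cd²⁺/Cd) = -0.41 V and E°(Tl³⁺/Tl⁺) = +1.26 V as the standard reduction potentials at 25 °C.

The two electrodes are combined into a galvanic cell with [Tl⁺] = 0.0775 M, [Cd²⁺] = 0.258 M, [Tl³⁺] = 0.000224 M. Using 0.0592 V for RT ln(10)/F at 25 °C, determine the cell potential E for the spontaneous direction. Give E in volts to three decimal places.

+1.612 V

Tl³⁺/Tl⁺ is the cathode (higher E°), Cd²⁺/Cd the anode: E°cell = +1.26 − (-0.41) = +1.67 V, n = 2.
Overall: Tl³⁺(aq) + Cd(s) → Tl⁺(aq) + Cd²⁺(aq)
Q = [Tl⁺]·[Cd²⁺] / ([Tl³⁺]); log Q = 1.951.
E = E° − (0.0592/n) log Q = +1.67 − (0.0592/2)(1.951) = +1.612 V.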